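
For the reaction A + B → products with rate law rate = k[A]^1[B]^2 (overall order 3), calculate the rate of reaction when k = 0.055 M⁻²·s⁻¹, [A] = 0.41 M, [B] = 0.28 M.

0.001768 M/s

Step 1: The rate law is rate = k[A]^1[B]^2, overall order = 1+2 = 3
Step 2: Substitute values: rate = 0.055 × (0.41)^1 × (0.28)^2
Step 3: rate = 0.055 × 0.41 × 0.0784 = 0.00176792 M/s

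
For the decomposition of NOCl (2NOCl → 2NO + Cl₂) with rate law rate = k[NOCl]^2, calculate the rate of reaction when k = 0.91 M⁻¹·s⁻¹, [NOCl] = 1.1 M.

1.101 M/s

Step 1: Identify the rate law: rate = k[NOCl]^2
Step 2: Substitute values: rate = 0.91 × (1.1)^2
Step 3: Calculate: rate = 0.91 × 1.21 = 1.1011 M/s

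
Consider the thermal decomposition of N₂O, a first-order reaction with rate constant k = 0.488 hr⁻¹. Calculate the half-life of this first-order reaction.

1.42 hr

Step 1: For a first-order reaction, t₁/₂ = ln(2)/k
Step 2: t₁/₂ = ln(2)/0.488
Step 3: t₁/₂ = 0.6931/0.488 = 1.42 hr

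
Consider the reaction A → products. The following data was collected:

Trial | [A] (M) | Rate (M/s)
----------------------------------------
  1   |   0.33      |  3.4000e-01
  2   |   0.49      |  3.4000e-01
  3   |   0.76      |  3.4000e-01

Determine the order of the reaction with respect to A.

zeroth order (0)

Step 1: Compare trials - when concentration changes, rate stays constant.
Step 2: rate₂/rate₁ = 3.4000e-01/3.4000e-01 = 1
Step 3: [A]₂/[A]₁ = 0.49/0.33 = 1.485
Step 4: Since rate ratio ≈ (conc ratio)^0, the reaction is zeroth order.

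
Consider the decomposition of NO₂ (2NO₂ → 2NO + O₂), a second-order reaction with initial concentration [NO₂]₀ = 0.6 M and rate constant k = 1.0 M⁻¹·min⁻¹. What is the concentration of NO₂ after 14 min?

0.06383 M

Step 1: For a second-order reaction: 1/[NO₂] = 1/[NO₂]₀ + kt
Step 2: 1/[NO₂] = 1/0.6 + 1.0 × 14
Step 3: 1/[NO₂] = 1.667 + 14 = 15.67
Step 4: [NO₂] = 1/15.67 = 0.06383 M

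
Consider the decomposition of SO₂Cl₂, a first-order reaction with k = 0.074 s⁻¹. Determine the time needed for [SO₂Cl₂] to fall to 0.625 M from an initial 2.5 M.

18.73 s

Step 1: For first-order: t = ln([SO₂Cl₂]₀/[SO₂Cl₂])/k
Step 2: t = ln(2.5/0.625)/0.074
Step 3: t = ln(4)/0.074
Step 4: t = 1.386/0.074 = 18.73 s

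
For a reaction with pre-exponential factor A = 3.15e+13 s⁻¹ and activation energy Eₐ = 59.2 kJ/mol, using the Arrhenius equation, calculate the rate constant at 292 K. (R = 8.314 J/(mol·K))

8.09e+02 s⁻¹

Step 1: Use the Arrhenius equation: k = A × exp(-Eₐ/RT)
Step 2: Convert Eₐ to J/mol: 59.2 kJ/mol = 59200 J/mol
Step 3: Calculate the exponent: -Eₐ/(RT) = -59200/(8.314 × 292) = -24.38534
Step 4: k = 3.15e+13 × exp(-24.38534)
Step 5: k = 3.15e+13 × 2.56792e-11 = 8.0889e+02 s⁻¹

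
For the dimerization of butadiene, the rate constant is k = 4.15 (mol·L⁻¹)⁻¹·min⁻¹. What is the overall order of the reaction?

second order (2)

Step 1: The units of k for an nth-order reaction are (concentration)^(1-n)·(time)⁻¹.
Step 2: Here k has units (mol·L⁻¹)⁻¹·min⁻¹, so the concentration exponent is -1.
Step 3: 1 - n = -1 ⇒ n = 2. The reaction is second order.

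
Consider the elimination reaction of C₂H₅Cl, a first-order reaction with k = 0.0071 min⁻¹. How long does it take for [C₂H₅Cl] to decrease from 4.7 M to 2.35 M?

97.63 min

Step 1: For first-order: t = ln([C₂H₅Cl]₀/[C₂H₅Cl])/k
Step 2: t = ln(4.7/2.35)/0.0071
Step 3: t = ln(2)/0.0071
Step 4: t = 0.6931/0.0071 = 97.63 min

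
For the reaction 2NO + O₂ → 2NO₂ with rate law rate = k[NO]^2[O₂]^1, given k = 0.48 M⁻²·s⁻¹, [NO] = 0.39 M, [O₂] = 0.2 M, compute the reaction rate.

0.0146 M/s

Step 1: The rate law is rate = k[NO]^2[O₂]^1
Step 2: Substitute: rate = 0.48 × (0.39)^2 × (0.2)^1
Step 3: rate = 0.48 × 0.1521 × 0.2 = 0.0146016 M/s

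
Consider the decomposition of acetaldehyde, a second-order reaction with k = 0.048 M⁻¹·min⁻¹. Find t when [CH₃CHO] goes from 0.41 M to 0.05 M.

365.9 min

Step 1: For second-order: t = (1/[CH₃CHO] - 1/[CH₃CHO]₀)/k
Step 2: t = (1/0.05 - 1/0.41)/0.048
Step 3: t = (20 - 2.439)/0.048
Step 4: t = 17.56/0.048 = 365.9 min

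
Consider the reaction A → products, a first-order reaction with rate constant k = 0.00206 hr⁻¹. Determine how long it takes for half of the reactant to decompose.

336.5 hr

Step 1: For a first-order reaction, t₁/₂ = ln(2)/k
Step 2: t₁/₂ = ln(2)/0.00206
Step 3: t₁/₂ = 0.6931/0.00206 = 336.5 hr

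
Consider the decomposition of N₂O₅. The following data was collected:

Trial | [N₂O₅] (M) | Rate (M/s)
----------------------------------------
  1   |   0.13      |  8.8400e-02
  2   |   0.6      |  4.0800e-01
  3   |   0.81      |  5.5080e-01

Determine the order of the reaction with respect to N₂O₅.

first order (1)

Step 1: Compare trials to find order n where rate₂/rate₁ = ([N₂O₅]₂/[N₂O₅]₁)^n
Step 2: rate₂/rate₁ = 4.0800e-01/8.8400e-02 = 4.615
Step 3: [N₂O₅]₂/[N₂O₅]₁ = 0.6/0.13 = 4.615
Step 4: n = ln(4.615)/ln(4.615) = 1.00 ≈ 1
Step 5: The reaction is first order in N₂O₅.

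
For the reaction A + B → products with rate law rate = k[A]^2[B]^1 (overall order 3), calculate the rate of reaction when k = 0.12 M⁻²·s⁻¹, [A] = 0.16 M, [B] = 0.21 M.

0.0006451 M/s

Step 1: The rate law is rate = k[A]^2[B]^1, overall order = 2+1 = 3
Step 2: Substitute values: rate = 0.12 × (0.16)^2 × (0.21)^1
Step 3: rate = 0.12 × 0.0256 × 0.21 = 0.00064512 M/s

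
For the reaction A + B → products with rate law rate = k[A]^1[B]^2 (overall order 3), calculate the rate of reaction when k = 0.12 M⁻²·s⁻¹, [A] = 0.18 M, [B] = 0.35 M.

0.002646 M/s

Step 1: The rate law is rate = k[A]^1[B]^2, overall order = 1+2 = 3
Step 2: Substitute values: rate = 0.12 × (0.18)^1 × (0.35)^2
Step 3: rate = 0.12 × 0.18 × 0.1225 = 0.002646 M/s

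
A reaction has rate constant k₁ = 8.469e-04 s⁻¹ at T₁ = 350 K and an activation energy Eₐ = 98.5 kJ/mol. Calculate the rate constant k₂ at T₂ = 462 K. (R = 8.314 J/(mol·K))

3.102e+00 s⁻¹

Step 1: Use the two-temperature Arrhenius form: ln(k₂/k₁) = -Eₐ/R × (1/T₂ - 1/T₁)
Step 2: Convert Eₐ to J/mol: 98.5 kJ/mol = 98500 J/mol
Step 3: 1/T₂ - 1/T₁ = 1/462 - 1/350 = -6.926407e-04 K⁻¹
Step 4: ln(k₂/k₁) = -98500/8.314 × -6.926407e-04 = 8.20605
Step 5: k₂ = k₁ × exp(8.20605) = 8.469e-04 × 3.66304e+03 = 3.102e+00 s⁻¹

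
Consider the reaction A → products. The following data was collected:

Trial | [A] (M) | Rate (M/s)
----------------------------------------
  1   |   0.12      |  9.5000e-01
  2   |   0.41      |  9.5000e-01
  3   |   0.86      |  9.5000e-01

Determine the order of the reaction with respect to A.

zeroth order (0)

Step 1: Compare trials - when concentration changes, rate stays constant.
Step 2: rate₂/rate₁ = 9.5000e-01/9.5000e-01 = 1
Step 3: [A]₂/[A]₁ = 0.41/0.12 = 3.417
Step 4: Since rate ratio ≈ (conc ratio)^0, the reaction is zeroth order.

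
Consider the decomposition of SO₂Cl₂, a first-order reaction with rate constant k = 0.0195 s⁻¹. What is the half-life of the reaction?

35.55 s

Step 1: For a first-order reaction, t₁/₂ = ln(2)/k
Step 2: t₁/₂ = ln(2)/0.0195
Step 3: t₁/₂ = 0.6931/0.0195 = 35.55 s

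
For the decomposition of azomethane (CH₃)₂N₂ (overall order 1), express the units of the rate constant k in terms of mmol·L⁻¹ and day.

day⁻¹

Step 1: For overall order n, rate = k × (concentration)^n.
Step 2: Rate has units mmol·L⁻¹·day⁻¹; concentration term has units (mmol·L⁻¹)^1.
Step 3: k = rate / (concentration)^n, so units of k = (mmol·L⁻¹)^(1-1)·day⁻¹ = day⁻¹.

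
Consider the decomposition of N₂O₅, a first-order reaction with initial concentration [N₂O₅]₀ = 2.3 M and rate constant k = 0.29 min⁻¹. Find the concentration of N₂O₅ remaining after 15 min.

0.02969 M

Step 1: For a first-order reaction: [N₂O₅] = [N₂O₅]₀ × e^(-kt)
Step 2: [N₂O₅] = 2.3 × e^(-0.29 × 15)
Step 3: [N₂O₅] = 2.3 × e^(-4.35)
Step 4: [N₂O₅] = 2.3 × 0.0129068 = 0.02969 M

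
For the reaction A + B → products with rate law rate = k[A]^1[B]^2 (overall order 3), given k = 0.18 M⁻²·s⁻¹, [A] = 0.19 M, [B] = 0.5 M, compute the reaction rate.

0.00855 M/s

Step 1: The rate law is rate = k[A]^1[B]^2, overall order = 1+2 = 3
Step 2: Substitute values: rate = 0.18 × (0.19)^1 × (0.5)^2
Step 3: rate = 0.18 × 0.19 × 0.25 = 0.00855 M/s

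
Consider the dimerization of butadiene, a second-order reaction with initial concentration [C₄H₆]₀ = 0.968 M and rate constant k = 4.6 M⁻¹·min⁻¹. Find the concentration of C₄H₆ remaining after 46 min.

0.004703 M

Step 1: For a second-order reaction: 1/[C₄H₆] = 1/[C₄H₆]₀ + kt
Step 2: 1/[C₄H₆] = 1/0.968 + 4.6 × 46
Step 3: 1/[C₄H₆] = 1.033 + 211.6 = 212.6
Step 4: [C₄H₆] = 1/212.6 = 0.004703 M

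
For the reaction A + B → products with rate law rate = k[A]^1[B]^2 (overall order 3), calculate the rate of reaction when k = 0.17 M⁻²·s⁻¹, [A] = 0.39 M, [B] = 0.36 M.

0.008592 M/s

Step 1: The rate law is rate = k[A]^1[B]^2, overall order = 1+2 = 3
Step 2: Substitute values: rate = 0.17 × (0.39)^1 × (0.36)^2
Step 3: rate = 0.17 × 0.39 × 0.1296 = 0.00859248 M/s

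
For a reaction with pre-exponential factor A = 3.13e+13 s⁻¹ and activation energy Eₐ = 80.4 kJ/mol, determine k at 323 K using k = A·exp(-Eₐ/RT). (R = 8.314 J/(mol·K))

3.11e+00 s⁻¹

Step 1: Use the Arrhenius equation: k = A × exp(-Eₐ/RT)
Step 2: Convert Eₐ to J/mol: 80.4 kJ/mol = 80400 J/mol
Step 3: Calculate the exponent: -Eₐ/(RT) = -80400/(8.314 × 323) = -29.93943
Step 4: k = 3.13e+13 × exp(-29.93943)
Step 5: k = 3.13e+13 × 9.94193e-14 = 3.1118e+00 s⁻¹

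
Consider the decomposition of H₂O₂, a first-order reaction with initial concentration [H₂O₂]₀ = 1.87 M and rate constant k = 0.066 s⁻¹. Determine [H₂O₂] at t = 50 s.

0.06897 M

Step 1: For a first-order reaction: [H₂O₂] = [H₂O₂]₀ × e^(-kt)
Step 2: [H₂O₂] = 1.87 × e^(-0.066 × 50)
Step 3: [H₂O₂] = 1.87 × e^(-3.3)
Step 4: [H₂O₂] = 1.87 × 0.0368832 = 0.06897 M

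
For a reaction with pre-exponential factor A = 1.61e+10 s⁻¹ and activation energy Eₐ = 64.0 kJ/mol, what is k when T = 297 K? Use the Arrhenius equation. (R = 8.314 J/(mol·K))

8.92e-02 s⁻¹

Step 1: Use the Arrhenius equation: k = A × exp(-Eₐ/RT)
Step 2: Convert Eₐ to J/mol: 64.0 kJ/mol = 64000 J/mol
Step 3: Calculate the exponent: -Eₐ/(RT) = -64000/(8.314 × 297) = -25.91872
Step 4: k = 1.61e+10 × exp(-25.91872)
Step 5: k = 1.61e+10 × 5.54170e-12 = 8.9221e-02 s⁻¹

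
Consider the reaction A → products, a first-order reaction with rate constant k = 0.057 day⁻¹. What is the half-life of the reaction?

12.16 day

Step 1: For a first-order reaction, t₁/₂ = ln(2)/k
Step 2: t₁/₂ = ln(2)/0.057
Step 3: t₁/₂ = 0.6931/0.057 = 12.16 day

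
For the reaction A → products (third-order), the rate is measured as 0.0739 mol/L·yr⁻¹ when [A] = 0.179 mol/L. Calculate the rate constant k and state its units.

12.89 (mol/L)⁻²·yr⁻¹

Step 1: rate = k[A]^3, so k = rate / [A]^3.
Step 2: k = 0.0739 / (0.179)^3 = 0.0739 / 0.005735.
Step 3: k = 12.89 (mol/L)⁻²·yr⁻¹.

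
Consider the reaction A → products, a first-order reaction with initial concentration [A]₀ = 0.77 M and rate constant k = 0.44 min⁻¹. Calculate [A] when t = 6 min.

0.05495 M

Step 1: For a first-order reaction: [A] = [A]₀ × e^(-kt)
Step 2: [A] = 0.77 × e^(-0.44 × 6)
Step 3: [A] = 0.77 × e^(-2.64)
Step 4: [A] = 0.77 × 0.0713613 = 0.05495 M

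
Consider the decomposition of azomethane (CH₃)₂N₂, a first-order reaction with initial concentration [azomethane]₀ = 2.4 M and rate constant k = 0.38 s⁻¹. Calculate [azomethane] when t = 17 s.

0.003756 M

Step 1: For a first-order reaction: [azomethane] = [azomethane]₀ × e^(-kt)
Step 2: [azomethane] = 2.4 × e^(-0.38 × 17)
Step 3: [azomethane] = 2.4 × e^(-6.46)
Step 4: [azomethane] = 2.4 × 0.0015648 = 0.003756 M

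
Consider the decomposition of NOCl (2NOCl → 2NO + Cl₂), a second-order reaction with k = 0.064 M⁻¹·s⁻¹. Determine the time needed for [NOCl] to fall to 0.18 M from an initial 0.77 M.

66.51 s

Step 1: For second-order: t = (1/[NOCl] - 1/[NOCl]₀)/k
Step 2: t = (1/0.18 - 1/0.77)/0.064
Step 3: t = (5.556 - 1.299)/0.064
Step 4: t = 4.257/0.064 = 66.51 s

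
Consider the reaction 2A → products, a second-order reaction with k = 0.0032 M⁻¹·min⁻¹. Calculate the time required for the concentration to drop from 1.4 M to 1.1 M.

60.88 min

Step 1: For second-order: t = (1/[A] - 1/[A]₀)/k
Step 2: t = (1/1.1 - 1/1.4)/0.0032
Step 3: t = (0.9091 - 0.7143)/0.0032
Step 4: t = 0.1948/0.0032 = 60.88 min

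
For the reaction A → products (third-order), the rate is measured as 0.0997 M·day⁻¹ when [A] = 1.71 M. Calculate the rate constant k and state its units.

0.01994 M⁻²·day⁻¹

Step 1: rate = k[A]^3, so k = rate / [A]^3.
Step 2: k = 0.0997 / (1.71)^3 = 0.0997 / 5.
Step 3: k = 0.01994 M⁻²·day⁻¹.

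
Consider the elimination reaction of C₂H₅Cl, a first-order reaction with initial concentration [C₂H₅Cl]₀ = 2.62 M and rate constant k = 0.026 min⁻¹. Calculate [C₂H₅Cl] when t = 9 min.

2.073 M

Step 1: For a first-order reaction: [C₂H₅Cl] = [C₂H₅Cl]₀ × e^(-kt)
Step 2: [C₂H₅Cl] = 2.62 × e^(-0.026 × 9)
Step 3: [C₂H₅Cl] = 2.62 × e^(-0.234)
Step 4: [C₂H₅Cl] = 2.62 × 0.791362 = 2.073 M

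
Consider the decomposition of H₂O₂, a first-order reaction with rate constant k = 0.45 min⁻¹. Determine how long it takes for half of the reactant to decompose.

1.54 min

Step 1: For a first-order reaction, t₁/₂ = ln(2)/k
Step 2: t₁/₂ = ln(2)/0.45
Step 3: t₁/₂ = 0.6931/0.45 = 1.54 min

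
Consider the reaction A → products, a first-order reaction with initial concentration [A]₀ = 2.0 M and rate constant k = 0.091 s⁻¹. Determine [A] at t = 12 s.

0.6711 M

Step 1: For a first-order reaction: [A] = [A]₀ × e^(-kt)
Step 2: [A] = 2.0 × e^(-0.091 × 12)
Step 3: [A] = 2.0 × e^(-1.092)
Step 4: [A] = 2.0 × 0.335545 = 0.6711 M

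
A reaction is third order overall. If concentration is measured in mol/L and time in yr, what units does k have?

(mol/L)⁻²·yr⁻¹

Step 1: For overall order n, rate = k × (concentration)^n.
Step 2: Rate has units mol/L·yr⁻¹; concentration term has units (mol/L)^3.
Step 3: k = rate / (concentration)^n, so units of k = (mol/L)^(1-3)·yr⁻¹ = (mol/L)⁻²·yr⁻¹.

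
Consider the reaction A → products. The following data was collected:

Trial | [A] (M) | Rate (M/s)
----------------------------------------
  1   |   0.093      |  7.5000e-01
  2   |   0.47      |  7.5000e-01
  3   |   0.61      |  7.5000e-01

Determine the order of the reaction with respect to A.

zeroth order (0)

Step 1: Compare trials - when concentration changes, rate stays constant.
Step 2: rate₂/rate₁ = 7.5000e-01/7.5000e-01 = 1
Step 3: [A]₂/[A]₁ = 0.47/0.093 = 5.054
Step 4: Since rate ratio ≈ (conc ratio)^0, the reaction is zeroth order.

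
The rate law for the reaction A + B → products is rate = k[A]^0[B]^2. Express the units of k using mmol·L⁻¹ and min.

(mmol·L⁻¹)⁻¹·min⁻¹

Step 1: Overall order = 0 + 2 = 2.
Step 2: rate has units mmol·L⁻¹·min⁻¹; [A]^0[B]^2 has units (mmol·L⁻¹)^2.
Step 3: k = rate/([A]^0[B]^2), so units of k = (mmol·L⁻¹)^(1-2)·min⁻¹ = (mmol·L⁻¹)⁻¹·min⁻¹.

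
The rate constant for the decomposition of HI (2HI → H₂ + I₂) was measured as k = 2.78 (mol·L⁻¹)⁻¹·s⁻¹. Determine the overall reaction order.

second order (2)

Step 1: The units of k for an nth-order reaction are (concentration)^(1-n)·(time)⁻¹.
Step 2: Here k has units (mol·L⁻¹)⁻¹·s⁻¹, so the concentration exponent is -1.
Step 3: 1 - n = -1 ⇒ n = 2. The reaction is second order.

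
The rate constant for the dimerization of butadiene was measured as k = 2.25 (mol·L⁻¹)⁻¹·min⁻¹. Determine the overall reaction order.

second order (2)

Step 1: The units of k for an nth-order reaction are (concentration)^(1-n)·(time)⁻¹.
Step 2: Here k has units (mol·L⁻¹)⁻¹·min⁻¹, so the concentration exponent is -1.
Step 3: 1 - n = -1 ⇒ n = 2. The reaction is second order.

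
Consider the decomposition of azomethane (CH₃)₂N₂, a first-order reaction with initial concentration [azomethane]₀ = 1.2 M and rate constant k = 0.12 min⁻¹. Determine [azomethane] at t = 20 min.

0.1089 M

Step 1: For a first-order reaction: [azomethane] = [azomethane]₀ × e^(-kt)
Step 2: [azomethane] = 1.2 × e^(-0.12 × 20)
Step 3: [azomethane] = 1.2 × e^(-2.4)
Step 4: [azomethane] = 1.2 × 0.090718 = 0.1089 M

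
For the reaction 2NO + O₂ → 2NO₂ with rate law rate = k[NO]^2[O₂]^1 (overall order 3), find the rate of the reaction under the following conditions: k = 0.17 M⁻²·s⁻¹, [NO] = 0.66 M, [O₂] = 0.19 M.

0.01407 M/s

Step 1: The rate law is rate = k[NO]^2[O₂]^1, overall order = 2+1 = 3
Step 2: Substitute values: rate = 0.17 × (0.66)^2 × (0.19)^1
Step 3: rate = 0.17 × 0.4356 × 0.19 = 0.0140699 M/s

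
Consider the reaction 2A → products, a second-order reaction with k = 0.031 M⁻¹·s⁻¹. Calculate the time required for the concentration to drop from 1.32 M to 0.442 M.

48.54 s

Step 1: For second-order: t = (1/[A] - 1/[A]₀)/k
Step 2: t = (1/0.442 - 1/1.32)/0.031
Step 3: t = (2.262 - 0.7576)/0.031
Step 4: t = 1.505/0.031 = 48.54 s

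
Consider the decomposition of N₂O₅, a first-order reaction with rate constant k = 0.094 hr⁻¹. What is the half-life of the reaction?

7.374 hr

Step 1: For a first-order reaction, t₁/₂ = ln(2)/k
Step 2: t₁/₂ = ln(2)/0.094
Step 3: t₁/₂ = 0.6931/0.094 = 7.374 hr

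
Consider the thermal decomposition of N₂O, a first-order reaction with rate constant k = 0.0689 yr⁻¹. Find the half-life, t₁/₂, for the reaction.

10.06 yr

Step 1: For a first-order reaction, t₁/₂ = ln(2)/k
Step 2: t₁/₂ = ln(2)/0.0689
Step 3: t₁/₂ = 0.6931/0.0689 = 10.06 yr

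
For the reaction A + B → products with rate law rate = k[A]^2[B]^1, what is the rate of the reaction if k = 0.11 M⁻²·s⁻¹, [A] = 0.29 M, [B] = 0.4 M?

0.0037 M/s

Step 1: The rate law is rate = k[A]^2[B]^1
Step 2: Substitute: rate = 0.11 × (0.29)^2 × (0.4)^1
Step 3: rate = 0.11 × 0.0841 × 0.4 = 0.0037004 M/s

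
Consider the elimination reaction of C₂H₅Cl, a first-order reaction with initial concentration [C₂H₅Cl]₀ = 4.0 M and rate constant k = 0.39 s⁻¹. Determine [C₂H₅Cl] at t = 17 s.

0.005281 M

Step 1: For a first-order reaction: [C₂H₅Cl] = [C₂H₅Cl]₀ × e^(-kt)
Step 2: [C₂H₅Cl] = 4.0 × e^(-0.39 × 17)
Step 3: [C₂H₅Cl] = 4.0 × e^(-6.63)
Step 4: [C₂H₅Cl] = 4.0 × 0.00132016 = 0.005281 M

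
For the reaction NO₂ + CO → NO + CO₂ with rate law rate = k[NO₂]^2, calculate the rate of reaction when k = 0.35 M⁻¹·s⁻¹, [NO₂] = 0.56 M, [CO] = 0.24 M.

0.1098 M/s

Step 1: The rate law is rate = k[NO₂]^2
Step 2: Note that the rate does not depend on [CO] (zero order in CO).
Step 3: rate = 0.35 × (0.56)^2 = 0.10976 M/s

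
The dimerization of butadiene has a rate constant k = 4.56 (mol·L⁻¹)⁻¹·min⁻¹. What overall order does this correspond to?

second order (2)

Step 1: The units of k for an nth-order reaction are (concentration)^(1-n)·(time)⁻¹.
Step 2: Here k has units (mol·L⁻¹)⁻¹·min⁻¹, so the concentration exponent is -1.
Step 3: 1 - n = -1 ⇒ n = 2. The reaction is second order.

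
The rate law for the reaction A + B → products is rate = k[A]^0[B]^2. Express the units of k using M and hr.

M⁻¹·hr⁻¹

Step 1: Overall order = 0 + 2 = 2.
Step 2: rate has units M·hr⁻¹; [A]^0[B]^2 has units M^2.
Step 3: k = rate/([A]^0[B]^2), so units of k = M^(1-2)·hr⁻¹ = M⁻¹·hr⁻¹.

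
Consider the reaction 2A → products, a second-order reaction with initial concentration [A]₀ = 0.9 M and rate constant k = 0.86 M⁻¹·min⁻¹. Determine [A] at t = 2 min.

0.3532 M

Step 1: For a second-order reaction: 1/[A] = 1/[A]₀ + kt
Step 2: 1/[A] = 1/0.9 + 0.86 × 2
Step 3: 1/[A] = 1.111 + 1.72 = 2.831
Step 4: [A] = 1/2.831 = 0.3532 M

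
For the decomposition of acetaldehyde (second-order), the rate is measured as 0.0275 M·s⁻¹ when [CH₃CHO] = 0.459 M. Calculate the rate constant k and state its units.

0.1305 M⁻¹·s⁻¹

Step 1: rate = k[CH₃CHO]^2, so k = rate / [CH₃CHO]^2.
Step 2: k = 0.0275 / (0.459)^2 = 0.0275 / 0.2107.
Step 3: k = 0.1305 M⁻¹·s⁻¹.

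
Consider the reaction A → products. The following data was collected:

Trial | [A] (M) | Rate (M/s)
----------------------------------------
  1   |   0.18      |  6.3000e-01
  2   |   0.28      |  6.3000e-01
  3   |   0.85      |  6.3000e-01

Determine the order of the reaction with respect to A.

zeroth order (0)

Step 1: Compare trials - when concentration changes, rate stays constant.
Step 2: rate₂/rate₁ = 6.3000e-01/6.3000e-01 = 1
Step 3: [A]₂/[A]₁ = 0.28/0.18 = 1.556
Step 4: Since rate ratio ≈ (conc ratio)^0, the reaction is zeroth order.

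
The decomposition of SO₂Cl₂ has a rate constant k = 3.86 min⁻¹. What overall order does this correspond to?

first order (1)

Step 1: The units of k for an nth-order reaction are (concentration)^(1-n)·(time)⁻¹.
Step 2: Here k has units min⁻¹, so the concentration exponent is 0.
Step 3: 1 - n = 0 ⇒ n = 1. The reaction is first order.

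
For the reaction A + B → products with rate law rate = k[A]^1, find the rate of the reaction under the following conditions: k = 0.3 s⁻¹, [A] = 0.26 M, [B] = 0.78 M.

0.078 M/s

Step 1: The rate law is rate = k[A]^1
Step 2: Note that the rate does not depend on [B] (zero order in B).
Step 3: rate = 0.3 × (0.26)^1 = 0.078 M/s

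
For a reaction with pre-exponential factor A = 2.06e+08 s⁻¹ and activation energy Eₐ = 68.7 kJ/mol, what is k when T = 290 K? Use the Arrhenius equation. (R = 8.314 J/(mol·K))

8.69e-05 s⁻¹

Step 1: Use the Arrhenius equation: k = A × exp(-Eₐ/RT)
Step 2: Convert Eₐ to J/mol: 68.7 kJ/mol = 68700 J/mol
Step 3: Calculate the exponent: -Eₐ/(RT) = -68700/(8.314 × 290) = -28.49369
Step 4: k = 2.06e+08 × exp(-28.49369)
Step 5: k = 2.06e+08 × 4.22034e-13 = 8.6939e-05 s⁻¹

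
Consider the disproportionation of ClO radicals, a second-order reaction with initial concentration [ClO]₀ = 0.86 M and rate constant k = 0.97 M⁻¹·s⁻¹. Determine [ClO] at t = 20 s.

0.04863 M

Step 1: For a second-order reaction: 1/[ClO] = 1/[ClO]₀ + kt
Step 2: 1/[ClO] = 1/0.86 + 0.97 × 20
Step 3: 1/[ClO] = 1.163 + 19.4 = 20.56
Step 4: [ClO] = 1/20.56 = 0.04863 M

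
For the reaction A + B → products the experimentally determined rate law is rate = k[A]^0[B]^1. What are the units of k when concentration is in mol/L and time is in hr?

hr⁻¹

Step 1: Overall order = 0 + 1 = 1.
Step 2: rate has units mol/L·hr⁻¹; [A]^0[B]^1 has units (mol/L)^1.
Step 3: k = rate/([A]^0[B]^1), so units of k = (mol/L)^(1-1)·hr⁻¹ = hr⁻¹.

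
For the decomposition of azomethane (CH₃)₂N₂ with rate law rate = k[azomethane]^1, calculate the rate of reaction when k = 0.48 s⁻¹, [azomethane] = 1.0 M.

0.48 M/s

Step 1: Identify the rate law: rate = k[azomethane]^1
Step 2: Substitute values: rate = 0.48 × (1.0)^1
Step 3: Calculate: rate = 0.48 × 1 = 0.48 M/s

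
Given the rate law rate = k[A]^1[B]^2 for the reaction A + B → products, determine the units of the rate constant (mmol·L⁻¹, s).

(mmol·L⁻¹)⁻²·s⁻¹

Step 1: Overall order = 1 + 2 = 3.
Step 2: rate has units mmol·L⁻¹·s⁻¹; [A]^1[B]^2 has units (mmol·L⁻¹)^3.
Step 3: k = rate/([A]^1[B]^2), so units of k = (mmol·L⁻¹)^(1-3)·s⁻¹ = (mmol·L⁻¹)⁻²·s⁻¹.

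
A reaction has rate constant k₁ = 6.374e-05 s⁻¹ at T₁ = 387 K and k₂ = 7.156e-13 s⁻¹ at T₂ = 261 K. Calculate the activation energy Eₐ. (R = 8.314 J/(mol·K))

122.0 kJ/mol

Step 1: Use the two-temperature Arrhenius form: ln(k₂/k₁) = -Eₐ/R × (1/T₂ - 1/T₁)
Step 2: ln(k₂/k₁) = ln(7.156e-13/6.374e-05) = ln(1.12269e-08) = -18.305
Step 3: 1/T₂ - 1/T₁ = 1/261 - 1/387 = 1.247438e-03 K⁻¹
Step 4: Eₐ = -R × ln(k₂/k₁) / (1/T₂ - 1/T₁) = -8.314 × -18.305 / 1.247438e-03
Step 5: Eₐ = 1.2200e+05 J/mol = 122.0 kJ/mol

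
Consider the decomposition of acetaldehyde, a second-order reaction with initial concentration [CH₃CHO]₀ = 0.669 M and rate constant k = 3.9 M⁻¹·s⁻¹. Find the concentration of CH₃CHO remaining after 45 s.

0.00565 M

Step 1: For a second-order reaction: 1/[CH₃CHO] = 1/[CH₃CHO]₀ + kt
Step 2: 1/[CH₃CHO] = 1/0.669 + 3.9 × 45
Step 3: 1/[CH₃CHO] = 1.495 + 175.5 = 177
Step 4: [CH₃CHO] = 1/177 = 0.00565 M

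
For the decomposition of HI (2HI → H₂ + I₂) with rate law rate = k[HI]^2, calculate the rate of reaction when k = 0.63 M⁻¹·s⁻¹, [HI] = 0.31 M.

0.06054 M/s

Step 1: Identify the rate law: rate = k[HI]^2
Step 2: Substitute values: rate = 0.63 × (0.31)^2
Step 3: Calculate: rate = 0.63 × 0.0961 = 0.060543 M/s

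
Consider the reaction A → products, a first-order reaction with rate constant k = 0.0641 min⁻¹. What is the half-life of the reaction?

10.81 min

Step 1: For a first-order reaction, t₁/₂ = ln(2)/k
Step 2: t₁/₂ = ln(2)/0.0641
Step 3: t₁/₂ = 0.6931/0.0641 = 10.81 min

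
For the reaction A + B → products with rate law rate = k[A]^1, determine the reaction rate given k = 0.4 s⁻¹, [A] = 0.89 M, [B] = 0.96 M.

0.356 M/s

Step 1: The rate law is rate = k[A]^1
Step 2: Note that the rate does not depend on [B] (zero order in B).
Step 3: rate = 0.4 × (0.89)^1 = 0.356 M/s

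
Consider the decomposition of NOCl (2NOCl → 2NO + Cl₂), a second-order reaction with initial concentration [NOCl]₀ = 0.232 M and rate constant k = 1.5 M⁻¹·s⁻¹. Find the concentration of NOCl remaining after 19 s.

0.03048 M

Step 1: For a second-order reaction: 1/[NOCl] = 1/[NOCl]₀ + kt
Step 2: 1/[NOCl] = 1/0.232 + 1.5 × 19
Step 3: 1/[NOCl] = 4.31 + 28.5 = 32.81
Step 4: [NOCl] = 1/32.81 = 0.03048 M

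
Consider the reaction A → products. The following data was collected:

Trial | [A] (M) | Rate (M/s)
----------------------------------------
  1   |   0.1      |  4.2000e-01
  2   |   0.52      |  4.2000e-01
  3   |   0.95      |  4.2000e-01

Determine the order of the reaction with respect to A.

zeroth order (0)

Step 1: Compare trials - when concentration changes, rate stays constant.
Step 2: rate₂/rate₁ = 4.2000e-01/4.2000e-01 = 1
Step 3: [A]₂/[A]₁ = 0.52/0.1 = 5.2
Step 4: Since rate ratio ≈ (conc ratio)^0, the reaction is zeroth order.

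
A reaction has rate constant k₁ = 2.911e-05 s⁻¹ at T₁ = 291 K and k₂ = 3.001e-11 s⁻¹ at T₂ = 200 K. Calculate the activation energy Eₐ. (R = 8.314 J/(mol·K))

73.3 kJ/mol

Step 1: Use the two-temperature Arrhenius form: ln(k₂/k₁) = -Eₐ/R × (1/T₂ - 1/T₁)
Step 2: ln(k₂/k₁) = ln(3.001e-11/2.911e-05) = ln(1.03092e-06) = -13.7851
Step 3: 1/T₂ - 1/T₁ = 1/200 - 1/291 = 1.563574e-03 K⁻¹
Step 4: Eₐ = -R × ln(k₂/k₁) / (1/T₂ - 1/T₁) = -8.314 × -13.7851 / 1.563574e-03
Step 5: Eₐ = 7.3299e+04 J/mol = 73.3 kJ/mol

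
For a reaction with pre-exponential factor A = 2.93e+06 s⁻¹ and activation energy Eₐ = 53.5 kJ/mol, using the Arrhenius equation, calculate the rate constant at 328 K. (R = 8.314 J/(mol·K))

8.84e-03 s⁻¹

Step 1: Use the Arrhenius equation: k = A × exp(-Eₐ/RT)
Step 2: Convert Eₐ to J/mol: 53.5 kJ/mol = 53500 J/mol
Step 3: Calculate the exponent: -Eₐ/(RT) = -53500/(8.314 × 328) = -19.61869
Step 4: k = 2.93e+06 × exp(-19.61869)
Step 5: k = 2.93e+06 × 3.01794e-09 = 8.8426e-03 s⁻¹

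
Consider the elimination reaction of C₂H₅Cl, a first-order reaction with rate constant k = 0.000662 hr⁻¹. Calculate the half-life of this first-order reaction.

1047 hr

Step 1: For a first-order reaction, t₁/₂ = ln(2)/k
Step 2: t₁/₂ = ln(2)/0.000662
Step 3: t₁/₂ = 0.6931/0.000662 = 1047 hr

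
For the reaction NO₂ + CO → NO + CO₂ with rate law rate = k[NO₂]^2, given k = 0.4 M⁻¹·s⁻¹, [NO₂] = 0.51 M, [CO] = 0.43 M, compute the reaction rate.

0.104 M/s

Step 1: The rate law is rate = k[NO₂]^2
Step 2: Note that the rate does not depend on [CO] (zero order in CO).
Step 3: rate = 0.4 × (0.51)^2 = 0.10404 M/s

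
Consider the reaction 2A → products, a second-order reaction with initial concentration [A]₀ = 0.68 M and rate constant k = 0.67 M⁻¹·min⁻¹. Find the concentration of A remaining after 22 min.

0.06169 M

Step 1: For a second-order reaction: 1/[A] = 1/[A]₀ + kt
Step 2: 1/[A] = 1/0.68 + 0.67 × 22
Step 3: 1/[A] = 1.471 + 14.74 = 16.21
Step 4: [A] = 1/16.21 = 0.06169 M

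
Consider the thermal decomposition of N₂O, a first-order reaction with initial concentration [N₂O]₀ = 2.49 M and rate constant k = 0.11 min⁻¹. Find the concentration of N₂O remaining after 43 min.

0.02198 M

Step 1: For a first-order reaction: [N₂O] = [N₂O]₀ × e^(-kt)
Step 2: [N₂O] = 2.49 × e^(-0.11 × 43)
Step 3: [N₂O] = 2.49 × e^(-4.73)
Step 4: [N₂O] = 2.49 × 0.00882647 = 0.02198 M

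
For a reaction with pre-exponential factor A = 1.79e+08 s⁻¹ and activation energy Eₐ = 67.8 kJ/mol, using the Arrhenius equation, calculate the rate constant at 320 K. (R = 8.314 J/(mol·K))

1.53e-03 s⁻¹

Step 1: Use the Arrhenius equation: k = A × exp(-Eₐ/RT)
Step 2: Convert Eₐ to J/mol: 67.8 kJ/mol = 67800 J/mol
Step 3: Calculate the exponent: -Eₐ/(RT) = -67800/(8.314 × 320) = -25.48412
Step 4: k = 1.79e+08 × exp(-25.48412)
Step 5: k = 1.79e+08 × 8.55830e-12 = 1.5319e-03 s⁻¹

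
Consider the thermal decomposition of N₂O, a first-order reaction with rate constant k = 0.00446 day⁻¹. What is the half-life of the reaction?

155.4 day

Step 1: For a first-order reaction, t₁/₂ = ln(2)/k
Step 2: t₁/₂ = ln(2)/0.00446
Step 3: t₁/₂ = 0.6931/0.00446 = 155.4 day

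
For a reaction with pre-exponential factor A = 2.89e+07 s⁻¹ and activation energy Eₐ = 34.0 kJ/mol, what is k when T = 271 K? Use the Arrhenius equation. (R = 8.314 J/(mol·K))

8.08e+00 s⁻¹

Step 1: Use the Arrhenius equation: k = A × exp(-Eₐ/RT)
Step 2: Convert Eₐ to J/mol: 34.0 kJ/mol = 34000 J/mol
Step 3: Calculate the exponent: -Eₐ/(RT) = -34000/(8.314 × 271) = -15.09036
Step 4: k = 2.89e+07 × exp(-15.09036)
Step 5: k = 2.89e+07 × 2.79473e-07 = 8.0768e+00 s⁻¹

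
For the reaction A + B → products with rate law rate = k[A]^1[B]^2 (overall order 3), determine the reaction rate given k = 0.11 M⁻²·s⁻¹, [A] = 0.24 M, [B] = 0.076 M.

0.0001525 M/s

Step 1: The rate law is rate = k[A]^1[B]^2, overall order = 1+2 = 3
Step 2: Substitute values: rate = 0.11 × (0.24)^1 × (0.076)^2
Step 3: rate = 0.11 × 0.24 × 0.005776 = 0.000152486 M/s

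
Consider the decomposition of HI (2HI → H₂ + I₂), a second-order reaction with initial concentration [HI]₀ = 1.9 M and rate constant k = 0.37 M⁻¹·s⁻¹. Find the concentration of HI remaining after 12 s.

0.2014 M

Step 1: For a second-order reaction: 1/[HI] = 1/[HI]₀ + kt
Step 2: 1/[HI] = 1/1.9 + 0.37 × 12
Step 3: 1/[HI] = 0.5263 + 4.44 = 4.966
Step 4: [HI] = 1/4.966 = 0.2014 M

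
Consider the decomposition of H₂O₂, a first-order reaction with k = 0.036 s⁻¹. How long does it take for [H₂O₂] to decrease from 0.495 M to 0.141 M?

34.88 s

Step 1: For first-order: t = ln([H₂O₂]₀/[H₂O₂])/k
Step 2: t = ln(0.495/0.141)/0.036
Step 3: t = ln(3.511)/0.036
Step 4: t = 1.256/0.036 = 34.88 s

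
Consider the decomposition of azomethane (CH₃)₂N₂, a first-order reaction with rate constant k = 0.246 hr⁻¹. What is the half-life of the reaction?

2.818 hr

Step 1: For a first-order reaction, t₁/₂ = ln(2)/k
Step 2: t₁/₂ = ln(2)/0.246
Step 3: t₁/₂ = 0.6931/0.246 = 2.818 hr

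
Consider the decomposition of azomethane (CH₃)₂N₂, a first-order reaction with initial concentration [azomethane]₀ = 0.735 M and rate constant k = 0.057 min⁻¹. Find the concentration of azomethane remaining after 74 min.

0.01083 M

Step 1: For a first-order reaction: [azomethane] = [azomethane]₀ × e^(-kt)
Step 2: [azomethane] = 0.735 × e^(-0.057 × 74)
Step 3: [azomethane] = 0.735 × e^(-4.218)
Step 4: [azomethane] = 0.735 × 0.0147281 = 0.01083 M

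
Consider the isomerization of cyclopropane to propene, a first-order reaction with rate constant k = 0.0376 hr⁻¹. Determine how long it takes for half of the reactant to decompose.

18.43 hr

Step 1: For a first-order reaction, t₁/₂ = ln(2)/k
Step 2: t₁/₂ = ln(2)/0.0376
Step 3: t₁/₂ = 0.6931/0.0376 = 18.43 hr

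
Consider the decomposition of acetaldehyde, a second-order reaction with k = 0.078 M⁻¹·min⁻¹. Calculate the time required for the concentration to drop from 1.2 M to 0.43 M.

19.13 min

Step 1: For second-order: t = (1/[CH₃CHO] - 1/[CH₃CHO]₀)/k
Step 2: t = (1/0.43 - 1/1.2)/0.078
Step 3: t = (2.326 - 0.8333)/0.078
Step 4: t = 1.492/0.078 = 19.13 min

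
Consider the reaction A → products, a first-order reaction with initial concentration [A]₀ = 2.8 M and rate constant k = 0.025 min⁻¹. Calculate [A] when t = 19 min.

1.741 M

Step 1: For a first-order reaction: [A] = [A]₀ × e^(-kt)
Step 2: [A] = 2.8 × e^(-0.025 × 19)
Step 3: [A] = 2.8 × e^(-0.475)
Step 4: [A] = 2.8 × 0.621885 = 1.741 M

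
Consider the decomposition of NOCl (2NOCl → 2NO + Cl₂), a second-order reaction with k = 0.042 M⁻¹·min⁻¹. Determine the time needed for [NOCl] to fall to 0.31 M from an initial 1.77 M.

63.35 min

Step 1: For second-order: t = (1/[NOCl] - 1/[NOCl]₀)/k
Step 2: t = (1/0.31 - 1/1.77)/0.042
Step 3: t = (3.226 - 0.565)/0.042
Step 4: t = 2.661/0.042 = 63.35 min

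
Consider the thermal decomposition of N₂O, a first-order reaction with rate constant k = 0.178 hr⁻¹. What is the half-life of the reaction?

3.894 hr

Step 1: For a first-order reaction, t₁/₂ = ln(2)/k
Step 2: t₁/₂ = ln(2)/0.178
Step 3: t₁/₂ = 0.6931/0.178 = 3.894 hr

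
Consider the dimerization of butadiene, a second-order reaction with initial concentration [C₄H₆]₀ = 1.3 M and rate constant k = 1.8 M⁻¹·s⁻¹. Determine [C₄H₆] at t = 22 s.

0.02477 M

Step 1: For a second-order reaction: 1/[C₄H₆] = 1/[C₄H₆]₀ + kt
Step 2: 1/[C₄H₆] = 1/1.3 + 1.8 × 22
Step 3: 1/[C₄H₆] = 0.7692 + 39.6 = 40.37
Step 4: [C₄H₆] = 1/40.37 = 0.02477 M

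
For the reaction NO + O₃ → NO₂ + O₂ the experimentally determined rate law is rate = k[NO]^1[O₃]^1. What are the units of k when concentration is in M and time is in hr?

M⁻¹·hr⁻¹

Step 1: Overall order = 1 + 1 = 2.
Step 2: rate has units M·hr⁻¹; [NO]^1[O₃]^1 has units M^2.
Step 3: k = rate/([NO]^1[O₃]^1), so units of k = M^(1-2)·hr⁻¹ = M⁻¹·hr⁻¹.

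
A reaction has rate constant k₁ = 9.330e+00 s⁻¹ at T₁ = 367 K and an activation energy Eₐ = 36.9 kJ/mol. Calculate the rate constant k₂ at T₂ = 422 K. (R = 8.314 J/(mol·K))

4.512e+01 s⁻¹

Step 1: Use the two-temperature Arrhenius form: ln(k₂/k₁) = -Eₐ/R × (1/T₂ - 1/T₁)
Step 2: Convert Eₐ to J/mol: 36.9 kJ/mol = 36900 J/mol
Step 3: 1/T₂ - 1/T₁ = 1/422 - 1/367 = -3.551274e-04 K⁻¹
Step 4: ln(k₂/k₁) = -36900/8.314 × -3.551274e-04 = 1.57616
Step 5: k₂ = k₁ × exp(1.57616) = 9.330e+00 × 4.83635e+00 = 4.512e+01 s⁻¹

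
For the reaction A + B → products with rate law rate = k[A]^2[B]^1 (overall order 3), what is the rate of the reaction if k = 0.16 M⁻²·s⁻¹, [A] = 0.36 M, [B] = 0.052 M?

0.001078 M/s

Step 1: The rate law is rate = k[A]^2[B]^1, overall order = 2+1 = 3
Step 2: Substitute values: rate = 0.16 × (0.36)^2 × (0.052)^1
Step 3: rate = 0.16 × 0.1296 × 0.052 = 0.00107827 M/s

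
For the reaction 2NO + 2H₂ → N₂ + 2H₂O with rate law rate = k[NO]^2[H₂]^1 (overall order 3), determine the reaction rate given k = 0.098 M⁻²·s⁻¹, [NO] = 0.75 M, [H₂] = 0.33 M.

0.01819 M/s

Step 1: The rate law is rate = k[NO]^2[H₂]^1, overall order = 2+1 = 3
Step 2: Substitute values: rate = 0.098 × (0.75)^2 × (0.33)^1
Step 3: rate = 0.098 × 0.5625 × 0.33 = 0.0181913 M/s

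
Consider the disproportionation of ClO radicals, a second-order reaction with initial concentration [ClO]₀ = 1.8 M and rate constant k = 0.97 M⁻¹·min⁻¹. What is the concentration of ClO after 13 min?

0.07596 M

Step 1: For a second-order reaction: 1/[ClO] = 1/[ClO]₀ + kt
Step 2: 1/[ClO] = 1/1.8 + 0.97 × 13
Step 3: 1/[ClO] = 0.5556 + 12.61 = 13.17
Step 4: [ClO] = 1/13.17 = 0.07596 M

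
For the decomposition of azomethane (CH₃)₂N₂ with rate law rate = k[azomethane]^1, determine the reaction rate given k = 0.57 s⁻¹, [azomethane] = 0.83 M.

0.4731 M/s

Step 1: Identify the rate law: rate = k[azomethane]^1
Step 2: Substitute values: rate = 0.57 × (0.83)^1
Step 3: Calculate: rate = 0.57 × 0.83 = 0.4731 M/s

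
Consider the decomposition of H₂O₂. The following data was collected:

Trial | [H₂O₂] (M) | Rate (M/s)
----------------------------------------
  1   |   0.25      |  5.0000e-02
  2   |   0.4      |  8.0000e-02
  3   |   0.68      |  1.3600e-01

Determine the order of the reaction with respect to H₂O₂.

first order (1)

Step 1: Compare trials to find order n where rate₂/rate₁ = ([H₂O₂]₂/[H₂O₂]₁)^n
Step 2: rate₂/rate₁ = 8.0000e-02/5.0000e-02 = 1.6
Step 3: [H₂O₂]₂/[H₂O₂]₁ = 0.4/0.25 = 1.6
Step 4: n = ln(1.6)/ln(1.6) = 1.00 ≈ 1
Step 5: The reaction is first order in H₂O₂.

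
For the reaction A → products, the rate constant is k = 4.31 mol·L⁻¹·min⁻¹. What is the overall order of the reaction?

zeroth order (0)

Step 1: The units of k for an nth-order reaction are (concentration)^(1-n)·(time)⁻¹.
Step 2: Here k has units mol·L⁻¹·min⁻¹, so the concentration exponent is 1.
Step 3: 1 - n = 1 ⇒ n = 0. The reaction is zeroth order.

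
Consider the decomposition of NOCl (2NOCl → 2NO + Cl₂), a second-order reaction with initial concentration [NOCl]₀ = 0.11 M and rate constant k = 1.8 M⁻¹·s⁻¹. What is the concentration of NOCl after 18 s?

0.0241 M

Step 1: For a second-order reaction: 1/[NOCl] = 1/[NOCl]₀ + kt
Step 2: 1/[NOCl] = 1/0.11 + 1.8 × 18
Step 3: 1/[NOCl] = 9.091 + 32.4 = 41.49
Step 4: [NOCl] = 1/41.49 = 0.0241 M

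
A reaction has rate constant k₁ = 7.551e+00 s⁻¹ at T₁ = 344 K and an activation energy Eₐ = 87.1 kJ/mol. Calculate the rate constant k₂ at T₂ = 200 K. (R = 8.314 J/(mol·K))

2.266e-09 s⁻¹

Step 1: Use the two-temperature Arrhenius form: ln(k₂/k₁) = -Eₐ/R × (1/T₂ - 1/T₁)
Step 2: Convert Eₐ to J/mol: 87.1 kJ/mol = 87100 J/mol
Step 3: 1/T₂ - 1/T₁ = 1/200 - 1/344 = 2.093023e-03 K⁻¹
Step 4: ln(k₂/k₁) = -87100/8.314 × 2.093023e-03 = -21.92715
Step 5: k₂ = k₁ × exp(-21.92715) = 7.551e+00 × 3.00027e-10 = 2.266e-09 s⁻¹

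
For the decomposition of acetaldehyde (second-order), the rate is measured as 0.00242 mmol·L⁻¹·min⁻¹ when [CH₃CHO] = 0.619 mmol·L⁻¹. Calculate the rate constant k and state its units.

0.006316 (mmol·L⁻¹)⁻¹·min⁻¹

Step 1: rate = k[CH₃CHO]^2, so k = rate / [CH₃CHO]^2.
Step 2: k = 0.00242 / (0.619)^2 = 0.00242 / 0.3832.
Step 3: k = 0.006316 (mmol·L⁻¹)⁻¹·min⁻¹.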